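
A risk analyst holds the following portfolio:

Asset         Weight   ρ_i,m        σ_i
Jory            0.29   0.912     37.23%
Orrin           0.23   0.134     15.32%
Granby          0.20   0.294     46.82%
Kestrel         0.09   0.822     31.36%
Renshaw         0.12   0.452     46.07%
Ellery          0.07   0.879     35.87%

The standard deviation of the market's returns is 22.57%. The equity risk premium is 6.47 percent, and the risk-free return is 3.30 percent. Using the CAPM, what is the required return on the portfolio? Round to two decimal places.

9.06%

β_Jory = 0.912 × 37.23% / 22.57% = 1.5044
β_Orrin = 0.134 × 15.32% / 22.57% = 0.0910
β_Granby = 0.294 × 46.82% / 22.57% = 0.6099
β_Kestrel = 0.822 × 31.36% / 22.57% = 1.1421
β_Renshaw = 0.452 × 46.07% / 22.57% = 0.9226
β_Ellery = 0.879 × 35.87% / 22.57% = 1.3970
β_P = Σ w_i β_i = 0.29×1.5044 + 0.23×0.0910 + 0.20×0.6099 + 0.09×1.1421 + 0.12×0.9226 + 0.07×1.3970 = 0.8905
E(R_P) = R_f + β_P × MRP = 3.30% + 0.8905 × 6.47% = 9.06%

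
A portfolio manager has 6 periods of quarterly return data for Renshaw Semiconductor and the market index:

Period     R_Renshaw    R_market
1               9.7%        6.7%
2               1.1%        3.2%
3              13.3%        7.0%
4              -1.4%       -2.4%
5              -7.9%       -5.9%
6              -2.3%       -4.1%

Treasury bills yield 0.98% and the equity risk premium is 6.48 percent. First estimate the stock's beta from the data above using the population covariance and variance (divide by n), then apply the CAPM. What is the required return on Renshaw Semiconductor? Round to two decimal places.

9.65%

Mean R_i = (9.7 + 1.1 + 13.3 − 1.4 − 7.9 − 2.3) / 6 = 2.0833%
Mean R_m = (6.7 + 3.2 + 7.0 − 2.4 − 5.9 − 4.1) / 6 = 0.7500%
Σ(R_i − R̄_i)(R_m − R̄_m) = 211.6350  ⇒  Cov = 211.6350 / 6 = 35.2725
Σ(R_m − R̄_m)² = 158.1350  ⇒  Var(R_m) = 158.1350 / 6 = 26.3558
β = Cov / Var(R_m) = 35.2725 / 26.3558 = 1.3383
E(R) = R_f + β × MRP = 0.98% + 1.3383 × 6.48% = 9.65%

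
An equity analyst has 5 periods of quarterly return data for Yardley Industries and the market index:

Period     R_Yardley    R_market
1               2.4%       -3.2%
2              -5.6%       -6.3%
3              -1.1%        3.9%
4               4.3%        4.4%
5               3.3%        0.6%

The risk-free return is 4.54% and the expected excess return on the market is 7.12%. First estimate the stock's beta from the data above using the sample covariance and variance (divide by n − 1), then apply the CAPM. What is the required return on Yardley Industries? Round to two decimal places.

8.29%

Mean R_i = (2.4 − 5.6 − 1.1 + 4.3 + 3.3) / 5 = 0.6600%
Mean R_m = (-3.2 − 6.3 + 3.9 + 4.4 + 0.6) / 5 = -0.1200%
Σ(R_i − R̄_i)(R_m − R̄_m) = 44.6060  ⇒  Cov = 44.6060 / 4 = 11.1515
Σ(R_m − R̄_m)² = 84.7880  ⇒  Var(R_m) = 84.7880 / 4 = 21.1970
β = Cov / Var(R_m) = 11.1515 / 21.1970 = 0.5261
E(R) = R_f + β × MRP = 4.54% + 0.5261 × 7.12% = 8.29%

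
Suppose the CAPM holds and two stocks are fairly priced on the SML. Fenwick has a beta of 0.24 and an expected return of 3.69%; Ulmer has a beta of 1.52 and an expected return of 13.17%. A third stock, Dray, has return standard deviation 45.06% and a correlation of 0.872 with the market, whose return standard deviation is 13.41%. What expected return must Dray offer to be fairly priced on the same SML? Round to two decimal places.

MRP = (13.17% − 3.69%) / (1.52 − 0.24) = 7.4063%
R_f = 3.69% − 0.24 × 7.4063% = 1.9125%
β_Dray = ρ·σ_i/σ_m = 0.872 × 45.06 / 13.41 = 2.9301
E(R_Dray) = R_f + β × MRP = 1.9125% + 2.9301 × 7.4063% = 23.61%

23.61%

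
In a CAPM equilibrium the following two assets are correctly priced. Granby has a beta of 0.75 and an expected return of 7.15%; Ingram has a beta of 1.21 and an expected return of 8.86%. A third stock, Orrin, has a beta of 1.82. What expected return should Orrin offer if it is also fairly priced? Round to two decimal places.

11.13%

MRP (SML slope) = (8.86% − 7.15%) / (1.21 − 0.75) = 1.71% / 0.46 = 3.7174%
R_f (intercept) = 7.15% − 0.75 × 3.7174% = 4.3620%
E(R_Orrin) = R_f + β × MRP = 4.3620% + 1.82 × 3.7174% = 11.13%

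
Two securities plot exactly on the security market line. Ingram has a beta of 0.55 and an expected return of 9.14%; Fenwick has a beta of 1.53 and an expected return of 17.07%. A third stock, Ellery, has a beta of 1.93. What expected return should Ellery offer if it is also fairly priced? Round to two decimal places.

MRP (SML slope) = (17.07% − 9.14%) / (1.53 − 0.55) = 7.93% / 0.98 = 8.0918%
R_f (intercept) = 9.14% − 0.55 × 8.0918% = 4.6895%
E(R_Ellery) = R_f + β × MRP = 4.6895% + 1.93 × 8.0918% = 20.31%

20.31%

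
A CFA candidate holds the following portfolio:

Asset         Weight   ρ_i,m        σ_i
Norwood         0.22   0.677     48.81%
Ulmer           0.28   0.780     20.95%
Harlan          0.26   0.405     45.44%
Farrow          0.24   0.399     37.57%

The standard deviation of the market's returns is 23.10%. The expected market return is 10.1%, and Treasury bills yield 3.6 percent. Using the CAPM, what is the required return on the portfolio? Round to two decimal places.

9.29%

β_Norwood = 0.677 × 48.81% / 23.10% = 1.4305
β_Ulmer = 0.780 × 20.95% / 23.10% = 0.7074
β_Harlan = 0.405 × 45.44% / 23.10% = 0.7967
β_Farrow = 0.399 × 37.57% / 23.10% = 0.6489
β_P = Σ w_i β_i = 0.22×1.4305 + 0.28×0.7074 + 0.26×0.7967 + 0.24×0.6489 = 0.8757
MRP = 10.1% − 3.6% = 6.50%
E(R_P) = R_f + β_P × MRP = 3.6% + 0.8757 × 6.5% = 9.29%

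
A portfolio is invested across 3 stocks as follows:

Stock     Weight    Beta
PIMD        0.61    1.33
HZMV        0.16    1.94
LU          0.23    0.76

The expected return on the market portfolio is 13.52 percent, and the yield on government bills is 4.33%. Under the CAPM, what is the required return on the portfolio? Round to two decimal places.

16.24%

β_P = Σ w_i β_i = 0.61×1.33 + 0.16×1.94 + 0.23×0.76 = 1.2965
MRP = 13.52% − 4.33% = 9.19%
E(R_P) = R_f + β_P × MRP = 4.33% + 1.2965 × 9.19% = 16.24%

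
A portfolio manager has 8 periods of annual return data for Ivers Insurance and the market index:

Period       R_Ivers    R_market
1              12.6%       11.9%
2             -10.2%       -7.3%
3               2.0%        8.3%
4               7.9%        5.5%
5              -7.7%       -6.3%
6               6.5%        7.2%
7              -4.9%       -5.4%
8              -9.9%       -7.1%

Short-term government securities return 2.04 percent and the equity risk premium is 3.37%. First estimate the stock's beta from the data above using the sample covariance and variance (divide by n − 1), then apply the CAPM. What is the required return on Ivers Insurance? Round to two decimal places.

5.56%

Mean R_i = (12.6 − 10.2 + 2.0 + 7.9 − 7.7 + 6.5 − 4.9 − 9.9) / 8 = -0.4625%
Mean R_m = (11.9 − 7.3 + 8.3 + 5.5 − 6.3 + 7.2 − 5.4 − 7.1) / 8 = 0.8500%
Σ(R_i − R̄_i)(R_m − R̄_m) = 479.6550  ⇒  Cov = 479.6550 / 7 = 68.5221
Σ(R_m − R̄_m)² = 459.3600  ⇒  Var(R_m) = 459.3600 / 7 = 65.6229
β = Cov / Var(R_m) = 68.5221 / 65.6229 = 1.0442
E(R) = R_f + β × MRP = 2.04% + 1.0442 × 3.37% = 5.56%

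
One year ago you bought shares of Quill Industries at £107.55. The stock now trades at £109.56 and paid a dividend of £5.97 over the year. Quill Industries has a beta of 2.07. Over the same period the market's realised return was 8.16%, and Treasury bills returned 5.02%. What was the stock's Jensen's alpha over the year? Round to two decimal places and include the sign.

Realised HPR = (P1 + D1 − P0) / P0 = (109.56 + 5.97 − 107.55) / 107.55 = 7.98 / 107.55 = 7.4198%
MRP = 8.16% − 5.02% = 3.14%
CAPM required = R_f + β·MRP = 5.02% + 2.07 × 3.14% = 11.5198%
α = realised − required = 7.4198% − 11.5198% = -4.10%

-4.10%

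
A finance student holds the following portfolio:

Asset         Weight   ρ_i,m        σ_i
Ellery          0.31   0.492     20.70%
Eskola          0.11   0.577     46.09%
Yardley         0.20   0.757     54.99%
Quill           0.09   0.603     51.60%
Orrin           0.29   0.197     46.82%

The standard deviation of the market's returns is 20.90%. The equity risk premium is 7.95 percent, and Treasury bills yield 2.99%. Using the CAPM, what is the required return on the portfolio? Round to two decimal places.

10.55%

β_Ellery = 0.492 × 20.70% / 20.90% = 0.4873
β_Eskola = 0.577 × 46.09% / 20.90% = 1.2724
β_Yardley = 0.757 × 54.99% / 20.90% = 1.9917
β_Quill = 0.603 × 51.60% / 20.90% = 1.4887
β_Orrin = 0.197 × 46.82% / 20.90% = 0.4413
β_P = Σ w_i β_i = 0.31×0.4873 + 0.11×1.2724 + 0.20×1.9917 + 0.09×1.4887 + 0.29×0.4413 = 0.9513
E(R_P) = R_f + β_P × MRP = 2.99% + 0.9513 × 7.95% = 10.55%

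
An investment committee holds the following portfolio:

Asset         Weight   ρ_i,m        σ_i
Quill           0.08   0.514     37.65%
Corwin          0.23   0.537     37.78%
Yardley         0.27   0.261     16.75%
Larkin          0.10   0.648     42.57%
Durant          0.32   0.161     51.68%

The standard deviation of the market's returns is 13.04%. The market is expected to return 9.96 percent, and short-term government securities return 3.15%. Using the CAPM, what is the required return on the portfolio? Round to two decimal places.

9.84%

β_Quill = 0.514 × 37.65% / 13.04% = 1.4841
β_Corwin = 0.537 × 37.78% / 13.04% = 1.5558
β_Yardley = 0.261 × 16.75% / 13.04% = 0.3353
β_Larkin = 0.648 × 42.57% / 13.04% = 2.1154
β_Durant = 0.161 × 51.68% / 13.04% = 0.6381
β_P = Σ w_i β_i = 0.08×1.4841 + 0.23×1.5558 + 0.27×0.3353 + 0.10×2.1154 + 0.32×0.6381 = 0.9828
MRP = 9.96% − 3.15% = 6.81%
E(R_P) = R_f + β_P × MRP = 3.15% + 0.9828 × 6.81% = 9.84%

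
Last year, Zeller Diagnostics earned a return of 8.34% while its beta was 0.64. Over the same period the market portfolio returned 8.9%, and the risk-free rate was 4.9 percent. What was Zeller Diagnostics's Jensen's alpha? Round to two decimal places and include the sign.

+0.88%

Market excess return = 8.9% − 4.9% = 4.00%
CAPM benchmark = R_f + β(R_m − R_f) = 4.9% + 0.64 × 4.0% = 7.4600%
α = actual − benchmark = 8.34% − 7.4600% = +0.88%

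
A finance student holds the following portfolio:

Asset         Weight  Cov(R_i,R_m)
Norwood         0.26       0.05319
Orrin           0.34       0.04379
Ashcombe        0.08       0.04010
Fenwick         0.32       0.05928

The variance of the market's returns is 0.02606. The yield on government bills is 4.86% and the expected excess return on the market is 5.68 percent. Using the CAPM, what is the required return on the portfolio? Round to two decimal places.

15.95%

β_Norwood = 0.05319 / 0.02606 = 2.0411
β_Orrin = 0.04379 / 0.02606 = 1.6804
β_Ashcombe = 0.04010 / 0.02606 = 1.5388
β_Fenwick = 0.05928 / 0.02606 = 2.2748
β_P = Σ w_i β_i = 0.26×2.0411 + 0.34×1.6804 + 0.08×1.5388 + 0.32×2.2748 = 1.9531
E(R_P) = R_f + β_P × MRP = 4.86% + 1.9531 × 5.68% = 15.95%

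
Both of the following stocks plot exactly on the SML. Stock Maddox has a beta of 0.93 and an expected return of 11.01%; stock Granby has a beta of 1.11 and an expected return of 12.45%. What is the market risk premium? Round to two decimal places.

8.00%

Both satisfy E(R) = R_f + β·MRP, so the slope of the SML is
MRP = (12.45% − 11.01%) / (1.11 − 0.93) = 1.44% / 0.18 = 8.0000%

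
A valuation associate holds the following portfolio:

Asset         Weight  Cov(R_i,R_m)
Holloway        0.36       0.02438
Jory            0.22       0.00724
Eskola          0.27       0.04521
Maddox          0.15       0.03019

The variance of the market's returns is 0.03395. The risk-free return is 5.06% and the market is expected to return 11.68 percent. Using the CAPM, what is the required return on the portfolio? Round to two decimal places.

β_Holloway = 0.02438 / 0.03395 = 0.7181
β_Jory = 0.00724 / 0.03395 = 0.2133
β_Eskola = 0.04521 / 0.03395 = 1.3317
β_Maddox = 0.03019 / 0.03395 = 0.8892
β_P = Σ w_i β_i = 0.36×0.7181 + 0.22×0.2133 + 0.27×1.3317 + 0.15×0.8892 = 0.7984
MRP = 11.68% − 5.06% = 6.62%
E(R_P) = R_f + β_P × MRP = 5.06% + 0.7984 × 6.62% = 10.35%

10.35%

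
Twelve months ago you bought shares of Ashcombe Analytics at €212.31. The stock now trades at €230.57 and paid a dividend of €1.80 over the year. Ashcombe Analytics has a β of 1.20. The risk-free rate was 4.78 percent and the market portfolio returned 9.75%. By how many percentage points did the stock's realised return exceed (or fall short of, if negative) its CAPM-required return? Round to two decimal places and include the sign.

-1.30%

Realised HPR = (P1 + D1 − P0) / P0 = (230.57 + 1.80 − 212.31) / 212.31 = 20.06 / 212.31 = 9.4484%
MRP = 9.75% − 4.78% = 4.97%
CAPM required = R_f + β·MRP = 4.78% + 1.20 × 4.97% = 10.7440%
α = realised − required = 9.4484% − 10.7440% = -1.30%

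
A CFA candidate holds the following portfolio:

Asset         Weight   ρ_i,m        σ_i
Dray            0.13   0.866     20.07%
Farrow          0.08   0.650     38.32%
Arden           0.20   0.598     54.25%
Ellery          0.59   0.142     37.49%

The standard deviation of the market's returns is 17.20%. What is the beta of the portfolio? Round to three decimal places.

0.807

β_Dray = 0.866 × 20.07% / 17.20% = 1.0105
β_Farrow = 0.650 × 38.32% / 17.20% = 1.4481
β_Arden = 0.598 × 54.25% / 17.20% = 1.8861
β_Ellery = 0.142 × 37.49% / 17.20% = 0.3095
β_P = Σ w_i β_i = 0.13×1.0105 + 0.08×1.4481 + 0.20×1.8861 + 0.59×0.3095 = 0.8070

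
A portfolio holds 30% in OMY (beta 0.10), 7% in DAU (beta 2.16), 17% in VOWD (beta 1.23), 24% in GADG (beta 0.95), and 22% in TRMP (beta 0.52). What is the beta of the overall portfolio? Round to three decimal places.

β_P = Σ w_i β_i = 0.30×0.10 + 0.07×2.16 + 0.17×1.23 + 0.24×0.95 + 0.22×0.52 = 0.7327

0.733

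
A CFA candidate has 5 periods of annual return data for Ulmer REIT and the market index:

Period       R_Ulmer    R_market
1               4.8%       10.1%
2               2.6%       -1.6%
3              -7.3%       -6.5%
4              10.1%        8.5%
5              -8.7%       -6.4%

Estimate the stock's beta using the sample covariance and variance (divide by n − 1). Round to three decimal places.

0.904

Mean R_i = (4.8 + 2.6 − 7.3 + 10.1 − 8.7) / 5 = 0.3000%
Mean R_m = (10.1 − 1.6 − 6.5 + 8.5 − 6.4) / 5 = 0.8200%
Σ(R_i − R̄_i)(R_m − R̄_m) = 232.0700  ⇒  Cov = 232.0700 / 4 = 58.0175
Σ(R_m − R̄_m)² = 256.6680  ⇒  Var(R_m) = 256.6680 / 4 = 64.1670
β = Cov / Var(R_m) = 58.0175 / 64.1670 = 0.9042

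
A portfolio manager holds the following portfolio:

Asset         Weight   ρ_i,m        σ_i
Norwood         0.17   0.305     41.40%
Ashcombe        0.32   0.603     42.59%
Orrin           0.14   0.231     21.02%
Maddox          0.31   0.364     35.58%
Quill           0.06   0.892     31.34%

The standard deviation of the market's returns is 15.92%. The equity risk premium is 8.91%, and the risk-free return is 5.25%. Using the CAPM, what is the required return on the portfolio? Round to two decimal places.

14.62%

β_Norwood = 0.305 × 41.40% / 15.92% = 0.7932
β_Ashcombe = 0.603 × 42.59% / 15.92% = 1.6132
β_Orrin = 0.231 × 21.02% / 15.92% = 0.3050
β_Maddox = 0.364 × 35.58% / 15.92% = 0.8135
β_Quill = 0.892 × 31.34% / 15.92% = 1.7560
β_P = Σ w_i β_i = 0.17×0.7932 + 0.32×1.6132 + 0.14×0.3050 + 0.31×0.8135 + 0.06×1.7560 = 1.0513
E(R_P) = R_f + β_P × MRP = 5.25% + 1.0513 × 8.91% = 14.62%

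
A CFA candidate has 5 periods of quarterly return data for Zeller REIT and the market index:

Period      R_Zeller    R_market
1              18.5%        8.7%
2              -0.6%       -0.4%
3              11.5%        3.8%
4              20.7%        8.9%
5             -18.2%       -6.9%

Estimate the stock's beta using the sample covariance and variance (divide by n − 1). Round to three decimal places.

Mean R_i = (18.5 − 0.6 + 11.5 + 20.7 − 18.2) / 5 = 6.3800%
Mean R_m = (8.7 − 0.4 + 3.8 + 8.9 − 6.9) / 5 = 2.8200%
Σ(R_i − R̄_i)(R_m − R̄_m) = 424.7420  ⇒  Cov = 424.7420 / 4 = 106.1855
Σ(R_m − R̄_m)² = 177.3480  ⇒  Var(R_m) = 177.3480 / 4 = 44.3370
β = Cov / Var(R_m) = 106.1855 / 44.3370 = 2.3950

2.395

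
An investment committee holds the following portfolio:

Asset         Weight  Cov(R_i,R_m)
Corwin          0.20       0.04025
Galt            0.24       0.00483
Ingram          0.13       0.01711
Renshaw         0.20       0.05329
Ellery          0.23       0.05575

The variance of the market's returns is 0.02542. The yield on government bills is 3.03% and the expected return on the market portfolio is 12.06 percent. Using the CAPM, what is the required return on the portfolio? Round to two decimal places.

β_Corwin = 0.04025 / 0.02542 = 1.5834
β_Galt = 0.00483 / 0.02542 = 0.1900
β_Ingram = 0.01711 / 0.02542 = 0.6731
β_Renshaw = 0.05329 / 0.02542 = 2.0964
β_Ellery = 0.05575 / 0.02542 = 2.1932
β_P = Σ w_i β_i = 0.20×1.5834 + 0.24×0.1900 + 0.13×0.6731 + 0.20×2.0964 + 0.23×2.1932 = 1.3735
MRP = 12.06% − 3.03% = 9.03%
E(R_P) = R_f + β_P × MRP = 3.03% + 1.3735 × 9.03% = 15.43%

15.43%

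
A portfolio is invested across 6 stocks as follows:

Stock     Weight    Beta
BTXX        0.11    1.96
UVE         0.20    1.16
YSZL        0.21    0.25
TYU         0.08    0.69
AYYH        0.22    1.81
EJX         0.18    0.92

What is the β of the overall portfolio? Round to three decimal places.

1.119

β_P = Σ w_i β_i = 0.11×1.96 + 0.20×1.16 + 0.21×0.25 + 0.08×0.69 + 0.22×1.81 + 0.18×0.92 = 1.1191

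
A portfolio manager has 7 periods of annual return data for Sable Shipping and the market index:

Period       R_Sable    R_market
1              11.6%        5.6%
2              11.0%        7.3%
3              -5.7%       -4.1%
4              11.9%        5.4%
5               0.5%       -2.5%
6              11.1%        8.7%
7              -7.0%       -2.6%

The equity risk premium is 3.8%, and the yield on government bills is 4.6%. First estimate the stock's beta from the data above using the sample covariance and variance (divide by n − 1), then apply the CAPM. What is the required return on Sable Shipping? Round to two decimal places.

Mean R_i = (11.6 + 11.0 − 5.7 + 11.9 + 0.5 + 11.1 − 7.0) / 7 = 4.7714%
Mean R_m = (5.6 + 7.3 − 4.1 + 5.4 − 2.5 + 8.7 − 2.6) / 7 = 2.5429%
Σ(R_i − R̄_i)(R_m − R̄_m) = 261.4786  ⇒  Cov = 261.4786 / 6 = 43.5798
Σ(R_m − R̄_m)² = 174.0571  ⇒  Var(R_m) = 174.0571 / 6 = 29.0095
β = Cov / Var(R_m) = 43.5798 / 29.0095 = 1.5023
E(R) = R_f + β × MRP = 4.6% + 1.5023 × 3.8% = 10.31%

10.31%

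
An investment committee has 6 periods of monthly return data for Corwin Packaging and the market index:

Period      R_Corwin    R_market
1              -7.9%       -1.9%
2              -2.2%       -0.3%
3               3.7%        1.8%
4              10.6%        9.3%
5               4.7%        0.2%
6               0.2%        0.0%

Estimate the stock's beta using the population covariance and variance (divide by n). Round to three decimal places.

1.356

Mean R_i = (-7.9 − 2.2 + 3.7 + 10.6 + 4.7 + 0.2) / 6 = 1.5167%
Mean R_m = (-1.9 − 0.3 + 1.8 + 9.3 + 0.2 + 0.0) / 6 = 1.5167%
Σ(R_i − R̄_i)(R_m − R̄_m) = 108.0483  ⇒  Cov = 108.0483 / 6 = 18.0081
Σ(R_m − R̄_m)² = 79.6683  ⇒  Var(R_m) = 79.6683 / 6 = 13.2781
β = Cov / Var(R_m) = 18.0081 / 13.2781 = 1.3562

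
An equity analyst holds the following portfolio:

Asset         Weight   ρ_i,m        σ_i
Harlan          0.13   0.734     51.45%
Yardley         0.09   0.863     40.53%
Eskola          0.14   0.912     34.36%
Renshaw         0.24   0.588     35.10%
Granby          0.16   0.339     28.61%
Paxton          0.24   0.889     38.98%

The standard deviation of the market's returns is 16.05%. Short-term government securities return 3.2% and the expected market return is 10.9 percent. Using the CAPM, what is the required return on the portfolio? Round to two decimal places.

16.28%

β_Harlan = 0.734 × 51.45% / 16.05% = 2.3529
β_Yardley = 0.863 × 40.53% / 16.05% = 2.1793
β_Eskola = 0.912 × 34.36% / 16.05% = 1.9524
β_Renshaw = 0.588 × 35.10% / 16.05% = 1.2859
β_Granby = 0.339 × 28.61% / 16.05% = 0.6043
β_Paxton = 0.889 × 38.98% / 16.05% = 2.1591
β_P = Σ w_i β_i = 0.13×2.3529 + 0.09×2.1793 + 0.14×1.9524 + 0.24×1.2859 + 0.16×0.6043 + 0.24×2.1591 = 1.6988
MRP = 10.9% − 3.2% = 7.70%
E(R_P) = R_f + β_P × MRP = 3.2% + 1.6988 × 7.7% = 16.28%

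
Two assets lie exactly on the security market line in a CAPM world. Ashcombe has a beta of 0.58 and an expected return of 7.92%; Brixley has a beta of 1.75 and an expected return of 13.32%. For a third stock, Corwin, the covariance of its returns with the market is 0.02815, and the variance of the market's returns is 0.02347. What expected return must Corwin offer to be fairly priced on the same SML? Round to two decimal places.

10.78%

MRP = (13.32% − 7.92%) / (1.75 − 0.58) = 4.6154%
R_f = 7.92% − 0.58 × 4.6154% = 5.2431%
β_Corwin = Cov / Var(R_m) = 0.02815 / 0.02347 = 1.1994
E(R_Corwin) = R_f + β × MRP = 5.2431% + 1.1994 × 4.6154% = 10.78%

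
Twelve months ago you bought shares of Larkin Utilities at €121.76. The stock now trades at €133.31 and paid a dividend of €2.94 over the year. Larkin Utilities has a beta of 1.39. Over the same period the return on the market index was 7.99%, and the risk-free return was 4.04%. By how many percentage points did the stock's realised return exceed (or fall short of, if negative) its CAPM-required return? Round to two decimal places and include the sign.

Realised HPR = (P1 + D1 − P0) / P0 = (133.31 + 2.94 − 121.76) / 121.76 = 14.49 / 121.76 = 11.9005%
MRP = 7.99% − 4.04% = 3.95%
CAPM required = R_f + β·MRP = 4.04% + 1.39 × 3.95% = 9.5305%
α = realised − required = 11.9005% − 9.5305% = +2.37%

+2.37%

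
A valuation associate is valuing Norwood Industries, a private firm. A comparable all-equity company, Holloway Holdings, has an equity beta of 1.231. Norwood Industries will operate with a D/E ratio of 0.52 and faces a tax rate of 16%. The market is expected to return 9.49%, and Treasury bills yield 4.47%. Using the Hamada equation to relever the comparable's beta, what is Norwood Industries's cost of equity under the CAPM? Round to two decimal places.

β_L = β_U × [1 + (1 − t)(D/E)] = 1.231 × [1 + (1 − 0.16) × 0.52]
    = 1.231 × [1 + 0.84 × 0.52] = 1.231 × 1.4368 = 1.7687
MRP = 9.49% − 4.47% = 5.02%
E(R) = R_f + β_L × MRP = 4.47% + 1.7687 × 5.02% = 13.35%

13.35%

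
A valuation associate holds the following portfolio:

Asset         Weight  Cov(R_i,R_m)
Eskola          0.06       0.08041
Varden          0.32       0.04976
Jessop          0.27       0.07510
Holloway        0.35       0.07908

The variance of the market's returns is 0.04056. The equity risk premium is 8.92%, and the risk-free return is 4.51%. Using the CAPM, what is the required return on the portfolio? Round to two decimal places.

19.62%

β_Eskola = 0.08041 / 0.04056 = 1.9825
β_Varden = 0.04976 / 0.04056 = 1.2268
β_Jessop = 0.07510 / 0.04056 = 1.8516
β_Holloway = 0.07908 / 0.04056 = 1.9497
β_P = Σ w_i β_i = 0.06×1.9825 + 0.32×1.2268 + 0.27×1.8516 + 0.35×1.9497 = 1.6939
E(R_P) = R_f + β_P × MRP = 4.51% + 1.6939 × 8.92% = 19.62%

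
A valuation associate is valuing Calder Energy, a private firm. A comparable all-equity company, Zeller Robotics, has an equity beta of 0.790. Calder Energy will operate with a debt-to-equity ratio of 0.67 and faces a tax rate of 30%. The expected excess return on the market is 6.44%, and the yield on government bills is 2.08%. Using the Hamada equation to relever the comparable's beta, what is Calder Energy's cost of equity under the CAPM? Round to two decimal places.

β_L = β_U × [1 + (1 − t)(D/E)] = 0.790 × [1 + (1 − 0.30) × 0.67]
    = 0.790 × [1 + 0.70 × 0.67] = 0.790 × 1.4690 = 1.1605
E(R) = R_f + β_L × MRP = 2.08% + 1.1605 × 6.44% = 9.55%

9.55%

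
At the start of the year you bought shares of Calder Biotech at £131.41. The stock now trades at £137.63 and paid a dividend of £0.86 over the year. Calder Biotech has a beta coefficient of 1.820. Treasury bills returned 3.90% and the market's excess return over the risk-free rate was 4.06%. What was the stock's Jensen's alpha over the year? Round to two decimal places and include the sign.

-5.90%

Realised HPR = (P1 + D1 − P0) / P0 = (137.63 + 0.86 − 131.41) / 131.41 = 7.08 / 131.41 = 5.3877%
CAPM required = R_f + β·MRP = 3.90% + 1.820 × 4.06% = 11.28920%
α = realised − required = 5.3877% − 11.28920% = -5.90%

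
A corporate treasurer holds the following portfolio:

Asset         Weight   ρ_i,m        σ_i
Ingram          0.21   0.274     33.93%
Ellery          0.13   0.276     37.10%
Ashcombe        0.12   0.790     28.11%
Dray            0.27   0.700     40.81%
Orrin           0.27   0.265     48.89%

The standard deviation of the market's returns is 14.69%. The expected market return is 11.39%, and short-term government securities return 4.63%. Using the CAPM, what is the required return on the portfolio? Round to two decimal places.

β_Ingram = 0.274 × 33.93% / 14.69% = 0.6329
β_Ellery = 0.276 × 37.10% / 14.69% = 0.6970
β_Ashcombe = 0.790 × 28.11% / 14.69% = 1.5117
β_Dray = 0.700 × 40.81% / 14.69% = 1.9447
β_Orrin = 0.265 × 48.89% / 14.69% = 0.8820
β_P = Σ w_i β_i = 0.21×0.6329 + 0.13×0.6970 + 0.12×1.5117 + 0.27×1.9447 + 0.27×0.8820 = 1.1681
MRP = 11.39% − 4.63% = 6.76%
E(R_P) = R_f + β_P × MRP = 4.63% + 1.1681 × 6.76% = 12.53%

12.53%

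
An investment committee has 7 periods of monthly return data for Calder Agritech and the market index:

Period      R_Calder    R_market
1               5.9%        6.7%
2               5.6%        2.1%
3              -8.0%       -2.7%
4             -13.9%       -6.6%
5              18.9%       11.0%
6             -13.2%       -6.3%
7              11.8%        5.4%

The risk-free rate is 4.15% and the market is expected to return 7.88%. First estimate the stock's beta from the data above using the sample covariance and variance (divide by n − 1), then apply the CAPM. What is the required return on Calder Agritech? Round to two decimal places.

Mean R_i = (5.9 + 5.6 − 8.0 − 13.9 + 18.9 − 13.2 + 11.8) / 7 = 1.0143%
Mean R_m = (6.7 + 2.1 − 2.7 − 6.6 + 11.0 − 6.3 + 5.4) / 7 = 1.3714%
Σ(R_i − R̄_i)(R_m − R̄_m) = 509.6729  ⇒  Cov = 509.6729 / 6 = 84.9455
Σ(R_m − R̄_m)² = 276.8343  ⇒  Var(R_m) = 276.8343 / 6 = 46.1391
β = Cov / Var(R_m) = 84.9455 / 46.1391 = 1.8411
MRP = 7.88% − 4.15% = 3.73%
E(R) = R_f + β × MRP = 4.15% + 1.8411 × 3.73% = 11.02%

11.02%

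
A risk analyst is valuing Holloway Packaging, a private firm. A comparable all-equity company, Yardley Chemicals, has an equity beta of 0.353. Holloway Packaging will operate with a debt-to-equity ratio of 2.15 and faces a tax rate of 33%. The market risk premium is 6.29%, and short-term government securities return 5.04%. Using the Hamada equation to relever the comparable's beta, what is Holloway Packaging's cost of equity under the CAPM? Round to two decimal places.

10.46%

β_L = β_U × [1 + (1 − t)(D/E)] = 0.353 × [1 + (1 − 0.33) × 2.15]
    = 0.353 × [1 + 0.67 × 2.15] = 0.353 × 2.4405 = 0.8615
E(R) = R_f + β_L × MRP = 5.04% + 0.8615 × 6.29% = 10.46%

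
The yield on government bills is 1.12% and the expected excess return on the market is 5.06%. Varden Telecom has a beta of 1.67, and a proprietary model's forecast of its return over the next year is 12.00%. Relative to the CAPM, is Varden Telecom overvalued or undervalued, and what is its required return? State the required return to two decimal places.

Undervalued; required return 9.57%

Required return = R_f + β·MRP = 1.12% + 1.67 × 5.06% = 9.57%
Forecast 12.00% > required 9.57% → the stock plots above the SML → undervalued.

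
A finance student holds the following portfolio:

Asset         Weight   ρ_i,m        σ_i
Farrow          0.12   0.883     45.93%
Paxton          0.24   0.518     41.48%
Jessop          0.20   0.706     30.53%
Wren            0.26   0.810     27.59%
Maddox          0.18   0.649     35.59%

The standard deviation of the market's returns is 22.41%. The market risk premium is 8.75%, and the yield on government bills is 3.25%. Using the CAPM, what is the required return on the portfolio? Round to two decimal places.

12.74%

β_Farrow = 0.883 × 45.93% / 22.41% = 1.8097
β_Paxton = 0.518 × 41.48% / 22.41% = 0.9588
β_Jessop = 0.706 × 30.53% / 22.41% = 0.9618
β_Wren = 0.810 × 27.59% / 22.41% = 0.9972
β_Maddox = 0.649 × 35.59% / 22.41% = 1.0307
β_P = Σ w_i β_i = 0.12×1.8097 + 0.24×0.9588 + 0.20×0.9618 + 0.26×0.9972 + 0.18×1.0307 = 1.0844
E(R_P) = R_f + β_P × MRP = 3.25% + 1.0844 × 8.75% = 12.74%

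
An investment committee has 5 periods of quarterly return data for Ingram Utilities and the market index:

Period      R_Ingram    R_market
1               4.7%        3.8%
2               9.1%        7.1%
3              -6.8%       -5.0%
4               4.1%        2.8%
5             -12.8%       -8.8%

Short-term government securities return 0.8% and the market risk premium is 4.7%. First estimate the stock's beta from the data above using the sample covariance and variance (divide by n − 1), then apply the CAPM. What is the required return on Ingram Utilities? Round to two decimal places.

7.26%

Mean R_i = (4.7 + 9.1 − 6.8 + 4.1 − 12.8) / 5 = -0.3400%
Mean R_m = (3.8 + 7.1 − 5.0 + 2.8 − 8.8) / 5 = -0.0200%
Σ(R_i − R̄_i)(R_m − R̄_m) = 240.5560  ⇒  Cov = 240.5560 / 4 = 60.1390
Σ(R_m − R̄_m)² = 175.1280  ⇒  Var(R_m) = 175.1280 / 4 = 43.7820
β = Cov / Var(R_m) = 60.1390 / 43.7820 = 1.3736
E(R) = R_f + β × MRP = 0.8% + 1.3736 × 4.7% = 7.26%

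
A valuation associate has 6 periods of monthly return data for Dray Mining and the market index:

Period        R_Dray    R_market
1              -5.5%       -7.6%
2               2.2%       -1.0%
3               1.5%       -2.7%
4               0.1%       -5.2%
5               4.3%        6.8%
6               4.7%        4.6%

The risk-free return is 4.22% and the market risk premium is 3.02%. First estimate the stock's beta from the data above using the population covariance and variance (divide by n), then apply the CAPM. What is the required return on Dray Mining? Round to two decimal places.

6.00%

Mean R_i = (-5.5 + 2.2 + 1.5 + 0.1 + 4.3 + 4.7) / 6 = 1.2167%
Mean R_m = (-7.6 − 1.0 − 2.7 − 5.2 + 6.8 + 4.6) / 6 = -0.8500%
Σ(R_i − R̄_i)(R_m − R̄_m) = 92.0950  ⇒  Cov = 92.0950 / 6 = 15.3492
Σ(R_m − R̄_m)² = 156.1550  ⇒  Var(R_m) = 156.1550 / 6 = 26.0258
β = Cov / Var(R_m) = 15.3492 / 26.0258 = 0.5898
E(R) = R_f + β × MRP = 4.22% + 0.5898 × 3.02% = 6.00%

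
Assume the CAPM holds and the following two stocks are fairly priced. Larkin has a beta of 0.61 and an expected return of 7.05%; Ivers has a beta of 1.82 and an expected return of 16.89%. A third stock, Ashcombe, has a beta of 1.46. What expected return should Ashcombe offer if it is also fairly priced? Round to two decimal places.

MRP (SML slope) = (16.89% − 7.05%) / (1.82 − 0.61) = 9.84% / 1.21 = 8.1322%
R_f (intercept) = 7.05% − 0.61 × 8.1322% = 2.0894%
E(R_Ashcombe) = R_f + β × MRP = 2.0894% + 1.46 × 8.1322% = 13.96%

13.96%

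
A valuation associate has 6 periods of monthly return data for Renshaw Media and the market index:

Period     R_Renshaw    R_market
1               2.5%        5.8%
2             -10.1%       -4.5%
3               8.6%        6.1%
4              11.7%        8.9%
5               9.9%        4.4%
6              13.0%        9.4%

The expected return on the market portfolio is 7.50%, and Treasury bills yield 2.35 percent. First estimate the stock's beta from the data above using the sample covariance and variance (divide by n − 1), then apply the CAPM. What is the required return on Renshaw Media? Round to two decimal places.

10.61%

Mean R_i = (2.5 − 10.1 + 8.6 + 11.7 + 9.9 + 13.0) / 6 = 5.9333%
Mean R_m = (5.8 − 4.5 + 6.1 + 8.9 + 4.4 + 9.4) / 6 = 5.0167%
Σ(R_i − R̄_i)(R_m − R̄_m) = 203.7067  ⇒  Cov = 203.7067 / 5 = 40.7413
Σ(R_m − R̄_m)² = 127.0283  ⇒  Var(R_m) = 127.0283 / 5 = 25.4057
β = Cov / Var(R_m) = 40.7413 / 25.4057 = 1.6036
MRP = 7.50% − 2.35% = 5.15%
E(R) = R_f + β × MRP = 2.35% + 1.6036 × 5.15% = 10.61%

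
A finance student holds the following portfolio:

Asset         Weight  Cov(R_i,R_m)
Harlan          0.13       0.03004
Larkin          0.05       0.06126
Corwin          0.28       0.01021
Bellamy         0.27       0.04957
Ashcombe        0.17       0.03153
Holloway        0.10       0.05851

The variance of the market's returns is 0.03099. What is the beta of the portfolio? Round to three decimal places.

β_Harlan = 0.03004 / 0.03099 = 0.9693
β_Larkin = 0.06126 / 0.03099 = 1.9768
β_Corwin = 0.01021 / 0.03099 = 0.3295
β_Bellamy = 0.04957 / 0.03099 = 1.5995
β_Ashcombe = 0.03153 / 0.03099 = 1.0174
β_Holloway = 0.05851 / 0.03099 = 1.8880
β_P = Σ w_i β_i = 0.13×0.9693 + 0.05×1.9768 + 0.28×0.3295 + 0.27×1.5995 + 0.17×1.0174 + 0.10×1.8880 = 1.1107

1.111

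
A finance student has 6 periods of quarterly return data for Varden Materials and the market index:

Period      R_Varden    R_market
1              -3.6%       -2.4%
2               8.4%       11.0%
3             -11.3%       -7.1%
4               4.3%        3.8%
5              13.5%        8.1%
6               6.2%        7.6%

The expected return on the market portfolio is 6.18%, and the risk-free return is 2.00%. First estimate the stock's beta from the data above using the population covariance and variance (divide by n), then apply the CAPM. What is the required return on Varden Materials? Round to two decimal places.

Mean R_i = (-3.6 + 8.4 − 11.3 + 4.3 + 13.5 + 6.2) / 6 = 2.9167%
Mean R_m = (-2.4 + 11.0 − 7.1 + 3.8 + 8.1 + 7.6) / 6 = 3.5000%
Σ(R_i − R̄_i)(R_m − R̄_m) = 292.8300  ⇒  Cov = 292.8300 / 6 = 48.8050
Σ(R_m − R̄_m)² = 241.4800  ⇒  Var(R_m) = 241.4800 / 6 = 40.2467
β = Cov / Var(R_m) = 48.8050 / 40.2467 = 1.2126
MRP = 6.18% − 2.00% = 4.18%
E(R) = R_f + β × MRP = 2.00% + 1.2126 × 4.18% = 7.07%

7.07%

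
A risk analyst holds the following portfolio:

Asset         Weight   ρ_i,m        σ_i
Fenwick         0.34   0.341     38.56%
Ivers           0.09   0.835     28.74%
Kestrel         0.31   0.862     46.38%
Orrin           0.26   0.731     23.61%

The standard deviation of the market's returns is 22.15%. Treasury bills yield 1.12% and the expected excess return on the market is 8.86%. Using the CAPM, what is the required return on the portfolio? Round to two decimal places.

β_Fenwick = 0.341 × 38.56% / 22.15% = 0.5936
β_Ivers = 0.835 × 28.74% / 22.15% = 1.0834
β_Kestrel = 0.862 × 46.38% / 22.15% = 1.8049
β_Orrin = 0.731 × 23.61% / 22.15% = 0.7792
β_P = Σ w_i β_i = 0.34×0.5936 + 0.09×1.0834 + 0.31×1.8049 + 0.26×0.7792 = 1.0614
E(R_P) = R_f + β_P × MRP = 1.12% + 1.0614 × 8.86% = 10.52%

10.52%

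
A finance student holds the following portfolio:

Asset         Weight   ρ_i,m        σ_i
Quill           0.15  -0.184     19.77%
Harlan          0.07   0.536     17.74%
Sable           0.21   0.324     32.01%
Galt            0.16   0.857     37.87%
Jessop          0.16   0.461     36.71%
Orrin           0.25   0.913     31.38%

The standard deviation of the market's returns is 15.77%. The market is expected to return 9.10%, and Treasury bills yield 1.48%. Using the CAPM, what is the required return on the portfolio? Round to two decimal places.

9.87%

β_Quill = -0.184 × 19.77% / 15.77% = -0.2307
β_Harlan = 0.536 × 17.74% / 15.77% = 0.6030
β_Sable = 0.324 × 32.01% / 15.77% = 0.6577
β_Galt = 0.857 × 37.87% / 15.77% = 2.0580
β_Jessop = 0.461 × 36.71% / 15.77% = 1.0731
β_Orrin = 0.913 × 31.38% / 15.77% = 1.8167
β_P = Σ w_i β_i = 0.15×-0.2307 + 0.07×0.6030 + 0.21×0.6577 + 0.16×2.0580 + 0.16×1.0731 + 0.25×1.8167 = 1.1009
MRP = 9.10% − 1.48% = 7.62%
E(R_P) = R_f + β_P × MRP = 1.48% + 1.1009 × 7.62% = 9.87%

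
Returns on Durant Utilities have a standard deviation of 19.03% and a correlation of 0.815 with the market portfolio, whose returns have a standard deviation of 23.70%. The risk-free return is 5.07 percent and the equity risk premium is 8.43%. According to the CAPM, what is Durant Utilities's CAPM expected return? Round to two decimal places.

β = ρ × σ_i / σ_m = 0.815 × 19.03% / 23.70% = 0.6544
E(R) = 5.07% + 0.6544 × 8.43% = 10.59%

10.59%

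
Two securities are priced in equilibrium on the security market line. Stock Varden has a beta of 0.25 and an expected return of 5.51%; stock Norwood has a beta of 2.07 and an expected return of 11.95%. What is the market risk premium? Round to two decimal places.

3.54%

Both satisfy E(R) = R_f + β·MRP, so the slope of the SML is
MRP = (11.95% − 5.51%) / (2.07 − 0.25) = 6.44% / 1.82 = 3.5385%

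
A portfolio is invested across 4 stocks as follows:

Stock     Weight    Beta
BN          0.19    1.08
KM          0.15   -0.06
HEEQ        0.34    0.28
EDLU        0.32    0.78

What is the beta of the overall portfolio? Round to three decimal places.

β_P = Σ w_i β_i = 0.19×1.08 + 0.15×-0.06 + 0.34×0.28 + 0.32×0.78 = 0.5410

0.541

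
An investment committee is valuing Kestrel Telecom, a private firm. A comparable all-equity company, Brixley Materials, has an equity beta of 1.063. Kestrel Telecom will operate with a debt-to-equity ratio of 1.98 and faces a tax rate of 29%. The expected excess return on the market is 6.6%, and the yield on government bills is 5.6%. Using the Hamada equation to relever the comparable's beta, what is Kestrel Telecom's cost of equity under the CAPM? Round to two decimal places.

β_L = β_U × [1 + (1 − t)(D/E)] = 1.063 × [1 + (1 − 0.29) × 1.98]
    = 1.063 × [1 + 0.71 × 1.98] = 1.063 × 2.4058 = 2.5574
E(R) = R_f + β_L × MRP = 5.6% + 2.5574 × 6.6% = 22.48%

22.48%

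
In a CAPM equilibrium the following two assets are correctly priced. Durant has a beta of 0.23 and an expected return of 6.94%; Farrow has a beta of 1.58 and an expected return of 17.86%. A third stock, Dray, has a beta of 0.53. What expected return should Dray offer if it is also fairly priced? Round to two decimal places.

9.37%

MRP (SML slope) = (17.86% − 6.94%) / (1.58 − 0.23) = 10.92% / 1.35 = 8.0889%
R_f (intercept) = 6.94% − 0.23 × 8.0889% = 5.0796%
E(R_Dray) = R_f + β × MRP = 5.0796% + 0.53 × 8.0889% = 9.37%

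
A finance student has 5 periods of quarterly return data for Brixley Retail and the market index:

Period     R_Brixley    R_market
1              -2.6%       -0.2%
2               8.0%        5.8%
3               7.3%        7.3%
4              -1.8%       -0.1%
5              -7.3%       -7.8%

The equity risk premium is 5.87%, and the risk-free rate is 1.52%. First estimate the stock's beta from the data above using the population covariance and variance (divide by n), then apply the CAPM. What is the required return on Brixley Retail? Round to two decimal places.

7.84%

Mean R_i = (-2.6 + 8.0 + 7.3 − 1.8 − 7.3) / 5 = 0.7200%
Mean R_m = (-0.2 + 5.8 + 7.3 − 0.1 − 7.8) / 5 = 1.0000%
Σ(R_i − R̄_i)(R_m − R̄_m) = 153.7300  ⇒  Cov = 153.7300 / 5 = 30.7460
Σ(R_m − R̄_m)² = 142.8200  ⇒  Var(R_m) = 142.8200 / 5 = 28.5640
β = Cov / Var(R_m) = 30.7460 / 28.5640 = 1.0764
E(R) = R_f + β × MRP = 1.52% + 1.0764 × 5.87% = 7.84%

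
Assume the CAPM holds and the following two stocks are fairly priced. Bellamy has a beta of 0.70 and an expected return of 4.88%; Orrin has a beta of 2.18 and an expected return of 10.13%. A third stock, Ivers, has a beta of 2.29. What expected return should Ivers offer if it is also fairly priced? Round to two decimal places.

10.52%

MRP (SML slope) = (10.13% − 4.88%) / (2.18 − 0.70) = 5.25% / 1.48 = 3.5473%
R_f (intercept) = 4.88% − 0.70 × 3.5473% = 2.3969%
E(R_Ivers) = R_f + β × MRP = 2.3969% + 2.29 × 3.5473% = 10.52%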